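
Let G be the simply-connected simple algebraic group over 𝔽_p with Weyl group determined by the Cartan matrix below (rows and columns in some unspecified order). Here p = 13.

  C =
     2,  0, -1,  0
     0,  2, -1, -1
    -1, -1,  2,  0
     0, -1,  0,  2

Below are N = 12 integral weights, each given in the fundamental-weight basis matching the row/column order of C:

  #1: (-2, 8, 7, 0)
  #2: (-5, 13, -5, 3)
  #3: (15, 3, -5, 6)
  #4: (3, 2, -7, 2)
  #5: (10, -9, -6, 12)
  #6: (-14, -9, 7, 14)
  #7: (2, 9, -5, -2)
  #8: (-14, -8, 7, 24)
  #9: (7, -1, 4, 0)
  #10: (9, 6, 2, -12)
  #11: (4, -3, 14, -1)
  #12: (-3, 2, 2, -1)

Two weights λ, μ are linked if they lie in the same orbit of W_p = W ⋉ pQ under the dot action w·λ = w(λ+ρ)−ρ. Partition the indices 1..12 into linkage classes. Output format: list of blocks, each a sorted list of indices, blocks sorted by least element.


Dynkin diagram of C (from the 6 off-diagonal −1 entries): A_4.

Folding the 12 weights λ_j+ρ into Ā_13 (reps in the given 4-coord order):

  λ_1 → (1, 5, 3, 1)
  λ_2 → (1, 5, 3, 1)
  λ_3 → (2, 3, 1, 0)
  λ_4 → (2, 3, 1, 0)
  λ_5 → (2, 5, 6, 0)
  λ_6 → (2, 5, 6, 0)
  λ_7 → (1, 5, 3, 1)
  λ_8 → (7, 0, 5, 0)
  λ_9 → (7, 0, 5, 0)
  λ_10 → (2, 3, 1, 0)
  λ_11 → (2, 5, 6, 0)
  λ_12 → (2, 3, 1, 0)

Partition of {1..12} into 4 W_13-dot-orbits:

[[1, 2, 7], [3, 4, 10, 12], [5, 6, 11], [8, 9]]


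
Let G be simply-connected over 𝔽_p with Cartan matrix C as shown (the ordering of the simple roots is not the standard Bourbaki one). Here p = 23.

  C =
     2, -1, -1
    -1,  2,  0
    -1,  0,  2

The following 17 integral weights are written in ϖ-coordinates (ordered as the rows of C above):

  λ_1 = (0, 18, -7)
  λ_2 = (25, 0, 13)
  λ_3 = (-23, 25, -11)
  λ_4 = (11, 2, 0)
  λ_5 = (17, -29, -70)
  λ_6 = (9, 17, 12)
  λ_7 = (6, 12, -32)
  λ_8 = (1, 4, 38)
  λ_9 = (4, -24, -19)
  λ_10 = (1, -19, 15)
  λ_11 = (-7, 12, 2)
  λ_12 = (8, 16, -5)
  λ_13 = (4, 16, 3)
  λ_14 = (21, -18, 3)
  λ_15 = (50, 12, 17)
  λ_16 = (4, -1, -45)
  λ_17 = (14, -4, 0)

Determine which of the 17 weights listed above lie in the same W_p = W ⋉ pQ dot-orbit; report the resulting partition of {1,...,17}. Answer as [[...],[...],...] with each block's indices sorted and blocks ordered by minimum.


C ↔ A_3 under row/col permutation; |W(A_3)| = 24.

Each λ_j+ρ reduced to Ā_23; 3-tuples below use C's row order:

  1: (5, 14, 1) · 2: (5, 14, 1) · 3: (1, 3, 13) · 4: (12, 3, 1) · 5: (5, 0, 5) · 6: (5, 0, 5) · 7: (12, 3, 1) · 8: (16, 2, 0) · 9: (5, 0, 5) · 10: (16, 2, 0) · 11: (3, 7, 3) · 12: (5, 14, 1) · 13: (5, 14, 1) · 14: (5, 14, 1) · 15: (5, 0, 5) · 16: (16, 2, 0) · 17: (12, 3, 1)

These 17 weights hit 6 W_23-dot-orbits; sizes (5, 1, 3, 4, 3, 1):

[[1, 2, 12, 13, 14], [3], [4, 7, 17], [5, 6, 9, 15], [8, 10, 16], [11]]


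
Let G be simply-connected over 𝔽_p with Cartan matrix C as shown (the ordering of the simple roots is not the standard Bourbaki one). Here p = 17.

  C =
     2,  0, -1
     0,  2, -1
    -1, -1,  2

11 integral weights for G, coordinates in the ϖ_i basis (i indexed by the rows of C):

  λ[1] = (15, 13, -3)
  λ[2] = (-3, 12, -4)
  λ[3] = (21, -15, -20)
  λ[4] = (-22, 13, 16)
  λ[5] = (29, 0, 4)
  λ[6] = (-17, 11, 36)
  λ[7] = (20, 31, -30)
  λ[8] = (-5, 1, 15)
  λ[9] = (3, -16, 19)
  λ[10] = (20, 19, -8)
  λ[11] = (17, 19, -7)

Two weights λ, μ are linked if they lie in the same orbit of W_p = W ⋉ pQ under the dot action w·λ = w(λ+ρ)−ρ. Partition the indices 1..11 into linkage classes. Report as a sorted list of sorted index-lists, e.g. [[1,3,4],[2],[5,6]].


Dynkin diagram of C (from the 4 off-diagonal −1 entries): A_3.

Ā_17 reps of the 11 weights (A_3, coords as presented):

  λ_1+ρ ↦ (3, 1, 2)
  λ_2+ρ ↦ (3, 8, 2)
  λ_3+ρ ↦ (3, 1, 2)
  λ_4+ρ ↦ (3, 4, 0)
  λ_5+ρ ↦ (1, 4, 11)
  λ_6+ρ ↦ (3, 1, 12)
  λ_7+ρ ↦ (3, 8, 2)
  λ_8+ρ ↦ (3, 1, 12)
  λ_9+ρ ↦ (3, 8, 2)
  λ_10+ρ ↦ (3, 4, 0)
  λ_11+ρ ↦ (3, 1, 2)

Grouping the 11 weights by Ā_17-representative: 5 linkage classes.

[[1, 3, 11], [2, 7, 9], [4, 10], [5], [6, 8]]


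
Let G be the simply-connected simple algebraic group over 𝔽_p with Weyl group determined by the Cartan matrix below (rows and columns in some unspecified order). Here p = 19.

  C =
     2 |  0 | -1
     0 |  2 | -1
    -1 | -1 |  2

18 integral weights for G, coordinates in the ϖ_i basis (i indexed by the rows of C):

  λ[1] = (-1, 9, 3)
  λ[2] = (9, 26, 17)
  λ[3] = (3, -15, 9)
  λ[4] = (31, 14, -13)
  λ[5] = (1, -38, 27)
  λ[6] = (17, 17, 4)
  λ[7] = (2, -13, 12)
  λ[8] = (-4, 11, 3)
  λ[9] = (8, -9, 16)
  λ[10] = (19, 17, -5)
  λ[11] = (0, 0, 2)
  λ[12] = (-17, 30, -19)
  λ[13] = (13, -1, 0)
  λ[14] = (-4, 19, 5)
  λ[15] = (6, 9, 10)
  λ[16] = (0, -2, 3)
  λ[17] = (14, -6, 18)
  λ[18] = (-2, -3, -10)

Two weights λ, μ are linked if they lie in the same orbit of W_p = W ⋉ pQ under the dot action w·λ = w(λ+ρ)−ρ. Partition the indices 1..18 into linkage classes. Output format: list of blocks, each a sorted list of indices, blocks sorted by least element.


Cartan matrix: type A_3 (|W|=24); un-permuting the 3 rows.

W_19-reps of the 18 weights in Ā_19 (same 3-coord order as C):

  [1] (0, 10, 4) · [2] (2, 1, 9) · [3] (0, 10, 4) · [4] (3, 12, 1) · [5] (2, 1, 9) · [6] (1, 1, 3) · [7] (3, 12, 1) · [8] (3, 12, 1) · [9] (2, 1, 9) · [10] (1, 1, 3) · [11] (1, 1, 3) · [12] (3, 12, 1) · [13] (14, 0, 1) · [14] (3, 12, 1) · [15] (2, 1, 9) · [16] (1, 1, 3) · [17] (0, 10, 4) · [18] (2, 1, 9)

These 18 weights hit 5 W_19-dot-orbits; sizes (3, 5, 5, 4, 1):

[[1, 3, 17], [2, 5, 9, 15, 18], [4, 7, 8, 12, 14], [6, 10, 11, 16], [13]]


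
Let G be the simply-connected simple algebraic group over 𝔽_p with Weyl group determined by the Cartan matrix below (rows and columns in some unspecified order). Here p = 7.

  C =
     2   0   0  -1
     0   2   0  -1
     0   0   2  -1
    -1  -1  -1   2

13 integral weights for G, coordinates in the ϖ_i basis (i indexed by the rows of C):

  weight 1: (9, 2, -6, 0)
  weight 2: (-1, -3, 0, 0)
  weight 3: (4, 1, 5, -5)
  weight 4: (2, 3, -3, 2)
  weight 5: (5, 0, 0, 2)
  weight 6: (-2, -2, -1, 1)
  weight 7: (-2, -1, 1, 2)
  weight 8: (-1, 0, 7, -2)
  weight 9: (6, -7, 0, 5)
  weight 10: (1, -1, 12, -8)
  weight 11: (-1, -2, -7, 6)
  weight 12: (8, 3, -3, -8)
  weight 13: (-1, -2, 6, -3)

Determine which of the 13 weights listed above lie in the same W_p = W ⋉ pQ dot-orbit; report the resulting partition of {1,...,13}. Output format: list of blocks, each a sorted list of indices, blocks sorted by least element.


Dynkin diagram of C (from the 6 off-diagonal −1 entries): D_4.

Ā_7 reps of the 13 weights (D_4, coords as presented):

    [1] (0, 1, 1, 2)
    [2] (1, 1, 0, 0)
    [3] (1, 2, 2, 0)
    [4] (0, 1, 1, 2)
    [5] (0, 1, 1, 2)
    [6] (1, 1, 0, 0)
    [7] (1, 0, 2, 2)
    [8] (0, 1, 6, 0)
    [9] (0, 1, 6, 0)
    [10] (1, 1, 0, 0)
    [11] (0, 1, 6, 0)
    [12] (1, 0, 2, 2)
    [13] (1, 0, 2, 2)

5 distinct reps among the 13 weights ⇒ 5 W_7-linkage classes:

[[1, 4, 5], [2, 6, 10], [3], [7, 12, 13], [8, 9, 11]]


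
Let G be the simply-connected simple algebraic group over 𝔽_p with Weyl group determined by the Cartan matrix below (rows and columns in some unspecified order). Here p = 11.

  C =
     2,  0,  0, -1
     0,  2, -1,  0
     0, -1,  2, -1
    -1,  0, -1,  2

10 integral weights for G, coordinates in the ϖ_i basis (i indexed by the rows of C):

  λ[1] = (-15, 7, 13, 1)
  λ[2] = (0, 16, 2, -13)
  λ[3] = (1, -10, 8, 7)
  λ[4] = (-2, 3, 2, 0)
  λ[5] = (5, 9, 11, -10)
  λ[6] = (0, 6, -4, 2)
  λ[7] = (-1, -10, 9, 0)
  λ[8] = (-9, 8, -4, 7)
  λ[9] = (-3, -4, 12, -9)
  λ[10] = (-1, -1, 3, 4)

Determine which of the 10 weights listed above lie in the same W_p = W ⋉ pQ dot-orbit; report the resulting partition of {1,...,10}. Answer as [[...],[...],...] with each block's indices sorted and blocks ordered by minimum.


C ↔ A_4 under row/col permutation; |W(A_4)| = 120.

Folding the 10 weights λ_j+ρ into Ā_11 (reps in the given 4-coord order):

  1: (6, 1, 0, 2)
  2: (6, 1, 0, 2)
  3: (6, 1, 0, 2)
  4: (1, 4, 3, 0)
  5: (6, 1, 0, 2)
  6: (1, 4, 3, 0)
  7: (0, 9, 1, 1)
  8: (2, 3, 0, 3)
  9: (6, 1, 0, 2)
  10: (0, 0, 4, 5)

Partition of {1..10} into 5 W_11-dot-orbits:

[[1, 2, 3, 5, 9], [4, 6], [7], [8], [10]]


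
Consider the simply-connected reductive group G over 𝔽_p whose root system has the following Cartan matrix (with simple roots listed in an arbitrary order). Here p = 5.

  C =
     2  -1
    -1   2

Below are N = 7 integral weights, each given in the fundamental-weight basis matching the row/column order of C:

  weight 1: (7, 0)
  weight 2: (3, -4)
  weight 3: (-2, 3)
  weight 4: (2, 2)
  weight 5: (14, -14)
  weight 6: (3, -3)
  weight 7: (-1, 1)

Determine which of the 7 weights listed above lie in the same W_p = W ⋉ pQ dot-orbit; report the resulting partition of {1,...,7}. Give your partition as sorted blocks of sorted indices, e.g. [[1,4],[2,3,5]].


Root system A_2: the 2×2 matrix C matches after relabeling.

Ā_5 reps of the 7 weights (A_2, coords as presented):

  λ_1+ρ ↦ (1, 3);  λ_2+ρ ↦ (1, 3);  λ_3+ρ ↦ (1, 3);  λ_4+ρ ↦ (2, 2);  λ_5+ρ ↦ (0, 2);  λ_6+ρ ↦ (2, 2);  λ_7+ρ ↦ (0, 2)

Partition of {1..7} into 3 W_5-dot-orbits:

[[1, 2, 3], [4, 6], [5, 7]]


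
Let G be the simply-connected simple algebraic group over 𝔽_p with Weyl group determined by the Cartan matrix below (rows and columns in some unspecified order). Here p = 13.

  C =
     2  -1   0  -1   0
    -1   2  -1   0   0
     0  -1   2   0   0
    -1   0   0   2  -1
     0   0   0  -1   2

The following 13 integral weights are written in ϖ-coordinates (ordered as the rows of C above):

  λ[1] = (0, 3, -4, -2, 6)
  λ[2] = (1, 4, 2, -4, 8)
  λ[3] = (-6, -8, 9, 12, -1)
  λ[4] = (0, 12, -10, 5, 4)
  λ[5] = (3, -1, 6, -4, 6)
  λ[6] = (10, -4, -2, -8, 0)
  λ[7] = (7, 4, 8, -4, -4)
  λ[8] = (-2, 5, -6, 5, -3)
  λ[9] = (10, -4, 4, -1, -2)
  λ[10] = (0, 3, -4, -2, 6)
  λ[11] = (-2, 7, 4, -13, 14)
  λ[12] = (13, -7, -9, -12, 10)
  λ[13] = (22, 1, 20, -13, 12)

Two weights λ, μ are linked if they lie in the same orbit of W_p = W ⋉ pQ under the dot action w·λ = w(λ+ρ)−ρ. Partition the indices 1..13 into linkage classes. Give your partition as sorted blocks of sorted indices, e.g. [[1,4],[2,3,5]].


Cartan matrix: type A_5 (|W|=720); un-permuting the 5 rows.

Folding the 13 weights λ_j+ρ into Ā_13 (reps in the given 5-coord order):

  1: (0, 1, 3, 1, 6) · 2: (1, 4, 0, 2, 3) · 3: (7, 3, 2, 1, 0) · 4: (0, 1, 3, 1, 6) · 5: (1, 0, 5, 3, 2) · 6: (0, 1, 3, 1, 6) · 7: (1, 4, 0, 2, 3) · 8: (1, 0, 5, 3, 2) · 9: (7, 3, 2, 1, 0) · 10: (0, 1, 3, 1, 6) · 11: (7, 3, 2, 1, 0) · 12: (7, 3, 2, 1, 0) · 13: (7, 3, 2, 1, 0)

Partition of {1..13} into 4 W_13-dot-orbits:

[[1, 4, 6, 10], [2, 7], [3, 9, 11, 12, 13], [5, 8]]


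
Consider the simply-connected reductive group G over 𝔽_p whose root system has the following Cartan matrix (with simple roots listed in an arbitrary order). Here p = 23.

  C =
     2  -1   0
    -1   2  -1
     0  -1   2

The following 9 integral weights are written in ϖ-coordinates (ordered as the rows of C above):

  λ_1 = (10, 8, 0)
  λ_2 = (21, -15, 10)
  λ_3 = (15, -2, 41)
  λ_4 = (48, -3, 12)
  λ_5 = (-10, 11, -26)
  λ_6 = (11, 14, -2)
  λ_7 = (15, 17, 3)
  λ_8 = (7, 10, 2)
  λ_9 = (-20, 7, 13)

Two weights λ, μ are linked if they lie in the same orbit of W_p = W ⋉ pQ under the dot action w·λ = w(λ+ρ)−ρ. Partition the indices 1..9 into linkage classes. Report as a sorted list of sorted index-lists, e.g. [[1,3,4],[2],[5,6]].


Dynkin diagram of C (from the 4 off-diagonal −1 entries): A_3.

λ_j+ρ reflected into Ā_23 (⟨·,θ^∨⟩≤23); 3-tuples as given:

  [1] (11, 9, 1);  [2] (8, 11, 3);  [3] (1, 7, 11);  [4] (11, 9, 1);  [5] (11, 9, 1);  [6] (8, 11, 3);  [7] (1, 7, 11);  [8] (8, 11, 3);  [9] (8, 11, 3)

The 9 indices split into 3 linkage classes (same alcove rep ⇔ same W_23-dot-orbit):

[[1, 4, 5], [2, 6, 8, 9], [3, 7]]


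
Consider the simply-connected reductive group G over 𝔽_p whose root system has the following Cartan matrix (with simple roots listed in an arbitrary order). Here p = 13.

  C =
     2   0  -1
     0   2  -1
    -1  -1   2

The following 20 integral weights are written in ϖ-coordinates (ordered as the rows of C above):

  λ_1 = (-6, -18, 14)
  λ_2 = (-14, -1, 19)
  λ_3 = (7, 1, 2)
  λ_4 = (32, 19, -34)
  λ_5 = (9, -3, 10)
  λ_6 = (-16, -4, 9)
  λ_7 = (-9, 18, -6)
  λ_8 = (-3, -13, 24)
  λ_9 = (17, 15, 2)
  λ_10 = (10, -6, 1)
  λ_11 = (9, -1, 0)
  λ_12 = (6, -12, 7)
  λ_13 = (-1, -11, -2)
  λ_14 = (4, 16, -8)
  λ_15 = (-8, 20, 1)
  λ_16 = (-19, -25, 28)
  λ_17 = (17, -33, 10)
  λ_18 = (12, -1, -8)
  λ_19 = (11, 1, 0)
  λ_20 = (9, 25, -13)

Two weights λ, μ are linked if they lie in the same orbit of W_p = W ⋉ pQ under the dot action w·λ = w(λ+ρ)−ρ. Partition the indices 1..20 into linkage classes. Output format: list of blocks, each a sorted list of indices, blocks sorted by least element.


Type A_3, rank 3, |W|=24; reorder rows/cols to standard.

λ_j+ρ reflected into Ā_13 (⟨·,θ^∨⟩≤13); 3-tuples as given:

  [1] (2, 6, 3);  [2] (6, 7, 0);  [3] (8, 2, 3);  [4] (6, 7, 0);  [5] (2, 6, 3);  [6] (5, 3, 3);  [7] (1, 0, 7);  [8] (10, 0, 1);  [9] (5, 3, 3);  [10] (8, 2, 3);  [11] (10, 0, 1);  [12] (2, 6, 3);  [13] (10, 0, 1);  [14] (2, 6, 3);  [15] (5, 3, 3);  [16] (8, 2, 3);  [17] (5, 3, 3);  [18] (6, 7, 0);  [19] (10, 0, 1);  [20] (10, 0, 1)

Linkage partition of the 20 weights (6 classes, p=13):

[[1, 5, 12, 14], [2, 4, 18], [3, 10, 16], [6, 9, 15, 17], [7], [8, 11, 13, 19, 20]]


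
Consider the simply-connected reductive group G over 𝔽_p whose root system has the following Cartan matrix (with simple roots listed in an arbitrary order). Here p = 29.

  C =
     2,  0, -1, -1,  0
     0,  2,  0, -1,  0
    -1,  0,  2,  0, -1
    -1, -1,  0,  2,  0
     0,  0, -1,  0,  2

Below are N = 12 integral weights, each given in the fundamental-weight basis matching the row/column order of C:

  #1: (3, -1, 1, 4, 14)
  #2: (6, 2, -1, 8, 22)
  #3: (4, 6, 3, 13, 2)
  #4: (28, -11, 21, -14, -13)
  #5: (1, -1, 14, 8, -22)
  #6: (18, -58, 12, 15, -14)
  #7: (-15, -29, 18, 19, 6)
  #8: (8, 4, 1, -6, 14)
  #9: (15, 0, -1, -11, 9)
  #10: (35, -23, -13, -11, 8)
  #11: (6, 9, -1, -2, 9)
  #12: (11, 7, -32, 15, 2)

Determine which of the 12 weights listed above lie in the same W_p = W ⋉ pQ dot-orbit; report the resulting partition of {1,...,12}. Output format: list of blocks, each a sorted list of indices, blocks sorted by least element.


Cartan matrix: type A_5 (|W|=720); un-permuting the 5 rows.

W_29-reps of the 12 weights in Ā_29 (same 5-coord order as C):

  1: (4, 0, 2, 5, 15)
  2: (6, 9, 0, 1, 10)
  3: (5, 3, 3, 14, 1)
  4: (6, 9, 0, 1, 10)
  5: (4, 0, 2, 5, 15)
  6: (6, 9, 0, 1, 10)
  7: (5, 3, 3, 14, 1)
  8: (4, 0, 2, 5, 15)
  9: (6, 9, 0, 1, 10)
  10: (5, 3, 3, 14, 1)
  11: (6, 9, 0, 1, 10)
  12: (0, 2, 16, 1, 5)

4 distinct reps among the 12 weights ⇒ 4 W_29-linkage classes:

[[1, 5, 8], [2, 4, 6, 9, 11], [3, 7, 10], [12]]


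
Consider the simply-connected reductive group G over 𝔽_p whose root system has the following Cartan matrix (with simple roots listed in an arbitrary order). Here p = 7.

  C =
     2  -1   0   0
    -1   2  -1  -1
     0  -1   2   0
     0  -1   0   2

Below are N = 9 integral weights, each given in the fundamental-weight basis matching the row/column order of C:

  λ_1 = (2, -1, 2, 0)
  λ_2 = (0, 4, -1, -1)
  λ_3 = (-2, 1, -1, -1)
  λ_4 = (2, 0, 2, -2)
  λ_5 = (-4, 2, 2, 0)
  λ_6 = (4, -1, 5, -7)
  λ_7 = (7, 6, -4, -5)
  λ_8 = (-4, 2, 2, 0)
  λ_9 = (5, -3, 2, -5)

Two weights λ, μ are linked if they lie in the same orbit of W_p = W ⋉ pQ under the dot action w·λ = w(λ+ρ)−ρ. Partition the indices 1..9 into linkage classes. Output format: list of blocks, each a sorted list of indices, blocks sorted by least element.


Dynkin diagram of C (from the 6 off-diagonal −1 entries): D_4.

Folding the 9 weights λ_j+ρ into Ā_7 (reps in the given 4-coord order):

  1: (3, 0, 3, 1) · 2: (1, 1, 0, 0) · 3: (1, 1, 0, 0) · 4: (3, 0, 3, 1) · 5: (3, 0, 3, 1) · 6: (1, 1, 0, 0) · 7: (0, 1, 3, 2) · 8: (3, 0, 3, 1) · 9: (0, 1, 3, 2)

Grouping the 9 weights by Ā_7-representative: 3 linkage classes.

[[1, 4, 5, 8], [2, 3, 6], [7, 9]]


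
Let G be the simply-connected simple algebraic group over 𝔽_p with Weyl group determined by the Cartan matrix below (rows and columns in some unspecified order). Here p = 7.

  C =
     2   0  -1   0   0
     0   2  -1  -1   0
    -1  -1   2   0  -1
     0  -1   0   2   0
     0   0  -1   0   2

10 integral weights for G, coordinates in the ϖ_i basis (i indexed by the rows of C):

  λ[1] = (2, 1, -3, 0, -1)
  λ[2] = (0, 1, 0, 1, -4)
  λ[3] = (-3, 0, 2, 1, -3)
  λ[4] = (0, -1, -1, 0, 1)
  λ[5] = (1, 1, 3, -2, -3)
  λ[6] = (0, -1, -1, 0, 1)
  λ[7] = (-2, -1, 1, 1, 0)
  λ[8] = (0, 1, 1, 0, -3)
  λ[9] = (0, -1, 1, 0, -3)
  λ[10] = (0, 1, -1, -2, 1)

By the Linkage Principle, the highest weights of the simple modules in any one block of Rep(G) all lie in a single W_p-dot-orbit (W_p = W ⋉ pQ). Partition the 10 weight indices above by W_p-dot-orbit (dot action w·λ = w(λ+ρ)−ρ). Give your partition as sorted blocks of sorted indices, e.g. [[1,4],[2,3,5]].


D_5 Cartan matrix, 5 simple roots permuted; ρ=(1,1,1,1,1).

Ā_7 reps of the 10 weights (D_5, coords as presented):

  [1] (1, 0, 0, 1, 2) · [2] (1, 0, 1, 2, 1) · [3] (1, 0, 1, 2, 1) · [4] (1, 0, 0, 1, 2) · [5] (1, 0, 1, 2, 1) · [6] (1, 0, 0, 1, 2) · [7] (1, 0, 1, 2, 1) · [8] (1, 1, 0, 1, 2) · [9] (1, 0, 0, 1, 2) · [10] (1, 1, 0, 1, 2)

Linkage partition of the 10 weights (3 classes, p=7):

[[1, 4, 6, 9], [2, 3, 5, 7], [8, 10]]


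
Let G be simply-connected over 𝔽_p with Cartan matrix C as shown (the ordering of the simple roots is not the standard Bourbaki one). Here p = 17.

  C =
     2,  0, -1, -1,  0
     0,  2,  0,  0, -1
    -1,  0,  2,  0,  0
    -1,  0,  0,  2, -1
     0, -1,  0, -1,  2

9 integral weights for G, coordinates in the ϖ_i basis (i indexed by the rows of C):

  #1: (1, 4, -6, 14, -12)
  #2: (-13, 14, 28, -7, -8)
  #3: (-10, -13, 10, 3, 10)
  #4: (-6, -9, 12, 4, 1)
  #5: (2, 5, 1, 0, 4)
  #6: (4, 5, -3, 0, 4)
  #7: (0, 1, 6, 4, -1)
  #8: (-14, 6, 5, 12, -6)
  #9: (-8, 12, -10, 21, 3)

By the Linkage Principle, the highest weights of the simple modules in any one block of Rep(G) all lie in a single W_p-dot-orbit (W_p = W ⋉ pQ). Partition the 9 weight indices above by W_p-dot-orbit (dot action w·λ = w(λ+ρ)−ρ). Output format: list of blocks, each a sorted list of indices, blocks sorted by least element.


A_5 Cartan matrix, 5 simple roots permuted; ρ=(1,1,1,1,1).

W_17-reps of the 9 weights in Ā_17 (same 5-coord order as C):

  λ_1+ρ ↦ (3, 6, 2, 1, 5)
  λ_2+ρ ↦ (1, 2, 7, 5, 0)
  λ_3+ρ ↦ (3, 6, 2, 1, 5)
  λ_4+ρ ↦ (1, 2, 7, 5, 0)
  λ_5+ρ ↦ (3, 6, 2, 1, 5)
  λ_6+ρ ↦ (3, 6, 2, 1, 5)
  λ_7+ρ ↦ (1, 2, 7, 5, 0)
  λ_8+ρ ↦ (1, 2, 7, 5, 0)
  λ_9+ρ ↦ (1, 2, 7, 5, 0)

2 distinct reps among the 9 weights ⇒ 2 W_17-linkage classes:

[[1, 3, 5, 6], [2, 4, 7, 8, 9]]


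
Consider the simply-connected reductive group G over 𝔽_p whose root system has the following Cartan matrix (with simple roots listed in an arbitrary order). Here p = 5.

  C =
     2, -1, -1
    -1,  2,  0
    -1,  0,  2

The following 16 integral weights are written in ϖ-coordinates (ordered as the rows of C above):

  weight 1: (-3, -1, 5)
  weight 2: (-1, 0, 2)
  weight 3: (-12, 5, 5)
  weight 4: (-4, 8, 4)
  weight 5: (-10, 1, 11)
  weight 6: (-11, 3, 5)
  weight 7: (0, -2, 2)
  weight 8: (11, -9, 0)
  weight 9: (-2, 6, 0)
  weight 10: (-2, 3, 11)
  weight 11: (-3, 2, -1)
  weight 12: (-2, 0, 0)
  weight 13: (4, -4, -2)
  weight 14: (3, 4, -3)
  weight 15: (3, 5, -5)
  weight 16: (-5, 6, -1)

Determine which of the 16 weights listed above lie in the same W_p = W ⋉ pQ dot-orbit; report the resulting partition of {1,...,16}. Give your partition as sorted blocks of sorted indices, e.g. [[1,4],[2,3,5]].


Type A_3, rank 3, |W|=24; reorder rows/cols to standard.

Each λ_j+ρ reduced to Ā_5; 3-tuples below use C's row order:

    1: (0, 1, 3)
    2: (0, 1, 3)
    3: (1, 0, 0)
    4: (0, 1, 3)
    5: (0, 2, 2)
    6: (1, 0, 0)
    7: (0, 1, 3)
    8: (0, 1, 2)
    9: (1, 3, 1)
    10: (0, 1, 3)
    11: (0, 1, 2)
    12: (1, 0, 0)
    13: (1, 3, 1)
    14: (0, 1, 2)
    15: (1, 0, 0)
    16: (0, 1, 2)

The 16 indices split into 5 linkage classes (same alcove rep ⇔ same W_5-dot-orbit):

[[1, 2, 4, 7, 10], [3, 6, 12, 15], [5], [8, 11, 14, 16], [9, 13]]


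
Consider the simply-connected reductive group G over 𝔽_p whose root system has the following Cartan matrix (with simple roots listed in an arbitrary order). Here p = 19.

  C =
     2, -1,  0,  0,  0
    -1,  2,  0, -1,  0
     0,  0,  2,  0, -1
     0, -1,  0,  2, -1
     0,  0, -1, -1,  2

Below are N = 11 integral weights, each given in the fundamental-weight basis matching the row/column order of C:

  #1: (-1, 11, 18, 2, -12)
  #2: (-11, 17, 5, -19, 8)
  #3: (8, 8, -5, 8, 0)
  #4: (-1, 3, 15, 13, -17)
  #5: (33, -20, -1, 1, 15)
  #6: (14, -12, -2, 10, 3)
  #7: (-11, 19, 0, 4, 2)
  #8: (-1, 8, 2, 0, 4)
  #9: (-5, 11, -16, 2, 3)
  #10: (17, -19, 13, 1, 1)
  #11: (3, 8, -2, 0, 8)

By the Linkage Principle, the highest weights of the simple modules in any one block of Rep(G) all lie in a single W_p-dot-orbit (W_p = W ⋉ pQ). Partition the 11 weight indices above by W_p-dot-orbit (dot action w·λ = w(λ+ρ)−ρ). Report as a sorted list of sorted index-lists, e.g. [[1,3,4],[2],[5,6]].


Root system A_5: the 5×5 matrix C matches after relabeling.

W_19-reps of the 11 weights in Ā_19 (same 5-coord order as C):

    1: (4, 0, 4, 8, 3)
    2: (0, 9, 3, 1, 5)
    3: (0, 9, 3, 1, 5)
    4: (0, 2, 0, 2, 14)
    5: (0, 2, 0, 2, 14)
    6: (4, 11, 1, 0, 3)
    7: (0, 9, 3, 1, 5)
    8: (0, 9, 3, 1, 5)
    9: (4, 0, 4, 8, 3)
    10: (0, 2, 0, 2, 14)
    11: (0, 9, 3, 1, 5)

Linkage partition of the 11 weights (4 classes, p=19):

[[1, 9], [2, 3, 7, 8, 11], [4, 5, 10], [6]]


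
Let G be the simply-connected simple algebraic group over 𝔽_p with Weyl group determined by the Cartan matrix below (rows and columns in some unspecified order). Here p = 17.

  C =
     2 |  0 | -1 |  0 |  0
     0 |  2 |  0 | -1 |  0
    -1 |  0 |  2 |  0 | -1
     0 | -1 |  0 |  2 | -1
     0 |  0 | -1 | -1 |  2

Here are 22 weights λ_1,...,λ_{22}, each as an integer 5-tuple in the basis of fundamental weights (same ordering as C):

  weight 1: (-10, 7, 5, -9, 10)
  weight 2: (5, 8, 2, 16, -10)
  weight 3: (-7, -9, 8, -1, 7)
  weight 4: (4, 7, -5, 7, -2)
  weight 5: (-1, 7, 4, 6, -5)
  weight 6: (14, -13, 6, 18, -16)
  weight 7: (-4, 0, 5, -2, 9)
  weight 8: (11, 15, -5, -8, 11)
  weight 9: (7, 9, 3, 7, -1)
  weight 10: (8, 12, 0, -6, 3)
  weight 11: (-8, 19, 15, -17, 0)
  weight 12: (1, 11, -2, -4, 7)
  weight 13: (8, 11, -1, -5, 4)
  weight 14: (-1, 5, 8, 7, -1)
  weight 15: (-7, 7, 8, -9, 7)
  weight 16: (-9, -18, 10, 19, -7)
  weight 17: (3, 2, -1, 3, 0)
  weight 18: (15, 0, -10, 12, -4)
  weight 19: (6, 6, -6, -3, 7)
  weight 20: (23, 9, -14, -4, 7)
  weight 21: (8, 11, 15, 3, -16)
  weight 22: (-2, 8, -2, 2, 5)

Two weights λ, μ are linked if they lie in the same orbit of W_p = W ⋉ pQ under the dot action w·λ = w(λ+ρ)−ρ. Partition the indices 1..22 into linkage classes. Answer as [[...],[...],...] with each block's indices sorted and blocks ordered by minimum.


Dynkin diagram of C (from the 8 off-diagonal −1 entries): A_5.

Ā_17 reps of the 22 weights (A_5, coords as presented):

    [1] (6, 0, 3, 8, 0)
    [2] (6, 0, 3, 8, 0)
    [3] (6, 0, 3, 8, 0)
    [4] (0, 8, 1, 3, 4)
    [5] (0, 8, 1, 3, 4)
    [6] (2, 5, 5, 2, 1)
    [7] (3, 0, 3, 1, 9)
    [8] (4, 3, 0, 4, 1)
    [9] (4, 3, 0, 4, 1)
    [10] (4, 3, 0, 4, 1)
    [11] (3, 0, 3, 1, 9)
    [12] (0, 8, 1, 3, 4)
    [13] (4, 3, 0, 4, 1)
    [14] (6, 0, 3, 8, 0)
    [15] (6, 0, 3, 8, 0)
    [16] (3, 6, 0, 3, 0)
    [17] (4, 3, 0, 4, 1)
    [18] (3, 0, 3, 1, 9)
    [19] (2, 5, 5, 2, 1)
    [20] (2, 5, 5, 2, 1)
    [21] (0, 8, 1, 3, 4)
    [22] (0, 8, 1, 3, 4)

Partition of {1..22} into 6 W_17-dot-orbits:

[[1, 2, 3, 14, 15], [4, 5, 12, 21, 22], [6, 19, 20], [7, 11, 18], [8, 9, 10, 13, 17], [16]]


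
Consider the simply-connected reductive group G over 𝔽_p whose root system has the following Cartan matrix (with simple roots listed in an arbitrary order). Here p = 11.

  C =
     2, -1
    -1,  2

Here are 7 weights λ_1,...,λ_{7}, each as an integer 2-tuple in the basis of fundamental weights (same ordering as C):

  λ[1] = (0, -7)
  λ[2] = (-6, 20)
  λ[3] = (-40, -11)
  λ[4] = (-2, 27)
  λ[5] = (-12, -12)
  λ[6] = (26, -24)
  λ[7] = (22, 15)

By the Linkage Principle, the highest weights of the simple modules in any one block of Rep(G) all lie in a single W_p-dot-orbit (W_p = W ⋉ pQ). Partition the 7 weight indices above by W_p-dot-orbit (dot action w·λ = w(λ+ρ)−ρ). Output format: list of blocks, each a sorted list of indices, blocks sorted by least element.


C ↔ A_2 under row/col permutation; |W(A_2)| = 6.

Ā_11 reps of the 7 weights (A_2, coords as presented):

  [1] (5, 1) · [2] (5, 1) · [3] (5, 1) · [4] (5, 1) · [5] (0, 0) · [6] (6, 4) · [7] (5, 1)

3 distinct reps among the 7 weights ⇒ 3 W_11-linkage classes:

[[1, 2, 3, 4, 7], [5], [6]]


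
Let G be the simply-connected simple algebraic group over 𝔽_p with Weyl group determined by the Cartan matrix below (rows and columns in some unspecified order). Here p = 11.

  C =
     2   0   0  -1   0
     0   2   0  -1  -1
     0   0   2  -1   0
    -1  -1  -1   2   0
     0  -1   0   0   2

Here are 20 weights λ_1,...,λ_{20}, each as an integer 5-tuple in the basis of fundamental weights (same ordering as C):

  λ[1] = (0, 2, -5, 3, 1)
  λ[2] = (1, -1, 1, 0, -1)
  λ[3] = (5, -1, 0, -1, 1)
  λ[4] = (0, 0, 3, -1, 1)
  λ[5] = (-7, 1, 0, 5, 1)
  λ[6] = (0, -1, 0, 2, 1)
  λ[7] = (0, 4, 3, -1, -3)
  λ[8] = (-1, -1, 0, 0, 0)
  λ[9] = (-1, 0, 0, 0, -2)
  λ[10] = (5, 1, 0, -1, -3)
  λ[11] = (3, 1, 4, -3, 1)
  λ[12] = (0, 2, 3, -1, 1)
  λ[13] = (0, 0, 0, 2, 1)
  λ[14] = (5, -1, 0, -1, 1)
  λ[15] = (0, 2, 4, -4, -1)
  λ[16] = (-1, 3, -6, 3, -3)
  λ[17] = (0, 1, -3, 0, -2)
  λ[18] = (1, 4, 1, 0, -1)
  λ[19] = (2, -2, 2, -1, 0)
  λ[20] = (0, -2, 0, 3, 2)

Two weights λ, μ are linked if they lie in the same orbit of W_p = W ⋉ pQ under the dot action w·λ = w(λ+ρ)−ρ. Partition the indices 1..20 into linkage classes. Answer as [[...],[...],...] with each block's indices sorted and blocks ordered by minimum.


C ↔ D_5 under row/col permutation; |W(D_5)| = 1920.

Alcove-folded reps (p=11, 20 weights, presented ϖ-order):

  [1] (1, 1, 4, 0, 2);  [2] (2, 0, 2, 1, 0);  [3] (6, 0, 1, 0, 2);  [4] (1, 1, 4, 0, 2);  [5] (6, 0, 1, 0, 2);  [6] (1, 0, 1, 3, 2);  [7] (1, 1, 4, 0, 2);  [8] (0, 0, 1, 1, 1);  [9] (0, 0, 1, 1, 1);  [10] (6, 0, 1, 0, 2);  [11] (2, 0, 3, 2, 2);  [12] (1, 1, 4, 0, 2);  [13] (1, 0, 1, 3, 2);  [14] (6, 0, 1, 0, 2);  [15] (2, 0, 2, 1, 0);  [16] (1, 1, 4, 0, 2);  [17] (0, 0, 1, 1, 1);  [18] (2, 0, 2, 1, 0);  [19] (2, 0, 2, 1, 0);  [20] (1, 0, 1, 3, 2)

The 20 indices split into 6 linkage classes (same alcove rep ⇔ same W_11-dot-orbit):

[[1, 4, 7, 12, 16], [2, 15, 18, 19], [3, 5, 10, 14], [6, 13, 20], [8, 9, 17], [11]]


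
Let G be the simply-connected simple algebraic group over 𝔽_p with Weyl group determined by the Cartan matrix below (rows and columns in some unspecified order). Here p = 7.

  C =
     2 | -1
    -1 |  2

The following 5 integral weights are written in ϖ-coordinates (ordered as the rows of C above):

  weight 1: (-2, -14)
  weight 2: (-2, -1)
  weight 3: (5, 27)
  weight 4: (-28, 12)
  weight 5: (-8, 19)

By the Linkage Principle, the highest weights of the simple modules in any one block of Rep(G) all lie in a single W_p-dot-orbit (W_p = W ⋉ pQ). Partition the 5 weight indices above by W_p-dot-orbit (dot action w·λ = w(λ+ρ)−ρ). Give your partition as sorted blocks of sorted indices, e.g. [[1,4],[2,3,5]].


Cartan matrix: type A_2 (|W|=6); un-permuting the 2 rows.

Ā_7 reps of the 5 weights (A_2, coords as presented):

    [1] (0, 6)
    [2] (0, 1)
    [3] (0, 1)
    [4] (0, 1)
    [5] (0, 6)

Grouping the 5 weights by Ā_7-representative: 2 linkage classes.

[[1, 5], [2, 3, 4]]


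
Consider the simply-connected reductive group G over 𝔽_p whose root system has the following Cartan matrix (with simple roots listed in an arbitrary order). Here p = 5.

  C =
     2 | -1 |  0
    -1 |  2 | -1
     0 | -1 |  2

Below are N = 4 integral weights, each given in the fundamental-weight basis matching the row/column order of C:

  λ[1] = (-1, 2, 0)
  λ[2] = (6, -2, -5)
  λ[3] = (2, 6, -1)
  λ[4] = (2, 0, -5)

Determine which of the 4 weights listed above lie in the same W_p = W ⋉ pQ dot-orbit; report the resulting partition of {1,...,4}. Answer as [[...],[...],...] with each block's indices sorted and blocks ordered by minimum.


Dynkin diagram of C (from the 4 off-diagonal −1 entries): A_3.

W_5-reps of the 4 weights in Ā_5 (same 3-coord order as C):

  λ_1 → (0, 3, 1)
  λ_2 → (0, 3, 1)
  λ_3 → (0, 0, 3)
  λ_4 → (0, 3, 1)

Linkage partition of the 4 weights (2 classes, p=5):

[[1, 2, 4], [3]]


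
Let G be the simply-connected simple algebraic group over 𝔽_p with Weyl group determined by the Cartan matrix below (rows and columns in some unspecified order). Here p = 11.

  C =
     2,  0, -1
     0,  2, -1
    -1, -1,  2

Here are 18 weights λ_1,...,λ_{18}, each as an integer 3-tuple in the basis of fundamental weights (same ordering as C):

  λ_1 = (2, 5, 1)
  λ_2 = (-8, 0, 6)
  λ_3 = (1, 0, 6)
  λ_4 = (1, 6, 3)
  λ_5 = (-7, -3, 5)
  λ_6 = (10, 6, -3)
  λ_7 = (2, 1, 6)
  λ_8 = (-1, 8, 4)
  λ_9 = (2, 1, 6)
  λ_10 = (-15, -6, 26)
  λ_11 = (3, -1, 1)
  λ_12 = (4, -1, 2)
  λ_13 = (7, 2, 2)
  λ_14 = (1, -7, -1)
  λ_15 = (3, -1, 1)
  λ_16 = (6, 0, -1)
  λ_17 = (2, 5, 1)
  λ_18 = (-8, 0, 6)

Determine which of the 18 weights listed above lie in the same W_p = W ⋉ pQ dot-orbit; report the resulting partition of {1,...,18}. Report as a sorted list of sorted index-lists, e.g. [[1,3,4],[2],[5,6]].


C ↔ A_3 under row/col permutation; |W(A_3)| = 24.

W_11-reps of the 18 weights in Ā_11 (same 3-coord order as C):

    1: (3, 6, 2)
    2: (7, 1, 0)
    3: (2, 1, 7)
    4: (0, 5, 4)
    5: (4, 0, 2)
    6: (4, 0, 2)
    7: (2, 1, 7)
    8: (3, 6, 2)
    9: (2, 1, 7)
    10: (3, 6, 2)
    11: (4, 0, 2)
    12: (5, 0, 3)
    13: (5, 0, 3)
    14: (4, 0, 2)
    15: (4, 0, 2)
    16: (7, 1, 0)
    17: (3, 6, 2)
    18: (7, 1, 0)

6 distinct reps among the 18 weights ⇒ 6 W_11-linkage classes:

[[1, 8, 10, 17], [2, 16, 18], [3, 7, 9], [4], [5, 6, 11, 14, 15], [12, 13]]


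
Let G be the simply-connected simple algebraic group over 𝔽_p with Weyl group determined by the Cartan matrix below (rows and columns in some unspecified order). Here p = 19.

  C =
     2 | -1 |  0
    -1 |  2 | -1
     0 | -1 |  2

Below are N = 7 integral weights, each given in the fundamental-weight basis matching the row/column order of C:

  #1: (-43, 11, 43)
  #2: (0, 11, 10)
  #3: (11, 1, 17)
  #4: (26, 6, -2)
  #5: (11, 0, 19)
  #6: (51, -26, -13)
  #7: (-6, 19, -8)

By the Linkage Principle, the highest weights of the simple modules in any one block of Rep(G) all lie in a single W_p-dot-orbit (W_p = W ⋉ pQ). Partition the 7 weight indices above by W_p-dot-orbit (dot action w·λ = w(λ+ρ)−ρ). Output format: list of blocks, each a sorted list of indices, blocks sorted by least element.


C ↔ A_3 under row/col permutation; |W(A_3)| = 24.

Folding the 7 weights λ_j+ρ into Ā_19 (reps in the given 3-coord order):

  1: (4, 8, 6);  2: (4, 8, 6);  3: (1, 1, 5);  4: (4, 8, 6);  5: (1, 1, 5);  6: (4, 8, 6);  7: (4, 8, 6)

Partition of {1..7} into 2 W_19-dot-orbits:

[[1, 2, 4, 6, 7], [3, 5]]


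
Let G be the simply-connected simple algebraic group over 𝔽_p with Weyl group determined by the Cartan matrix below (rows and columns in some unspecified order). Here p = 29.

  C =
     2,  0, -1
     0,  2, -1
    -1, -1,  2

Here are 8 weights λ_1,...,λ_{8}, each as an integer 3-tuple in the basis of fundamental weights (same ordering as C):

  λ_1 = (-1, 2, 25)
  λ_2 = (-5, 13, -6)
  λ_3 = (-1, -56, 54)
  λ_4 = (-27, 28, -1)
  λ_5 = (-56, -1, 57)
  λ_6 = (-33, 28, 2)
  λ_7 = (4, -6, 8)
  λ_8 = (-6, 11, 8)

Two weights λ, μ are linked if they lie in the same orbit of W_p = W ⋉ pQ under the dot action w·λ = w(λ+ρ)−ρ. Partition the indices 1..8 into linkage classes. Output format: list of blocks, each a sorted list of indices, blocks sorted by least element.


A_3 Cartan matrix, 3 simple roots permuted; ρ=(1,1,1).

W_29-reps of the 8 weights in Ā_29 (same 3-coord order as C):

  1: (0, 3, 26)
  2: (5, 5, 4)
  3: (0, 3, 26)
  4: (0, 3, 26)
  5: (0, 3, 26)
  6: (0, 3, 26)
  7: (5, 5, 4)
  8: (5, 12, 4)

These 8 weights hit 3 W_29-dot-orbits; sizes (5, 2, 1):

[[1, 3, 4, 5, 6], [2, 7], [8]]


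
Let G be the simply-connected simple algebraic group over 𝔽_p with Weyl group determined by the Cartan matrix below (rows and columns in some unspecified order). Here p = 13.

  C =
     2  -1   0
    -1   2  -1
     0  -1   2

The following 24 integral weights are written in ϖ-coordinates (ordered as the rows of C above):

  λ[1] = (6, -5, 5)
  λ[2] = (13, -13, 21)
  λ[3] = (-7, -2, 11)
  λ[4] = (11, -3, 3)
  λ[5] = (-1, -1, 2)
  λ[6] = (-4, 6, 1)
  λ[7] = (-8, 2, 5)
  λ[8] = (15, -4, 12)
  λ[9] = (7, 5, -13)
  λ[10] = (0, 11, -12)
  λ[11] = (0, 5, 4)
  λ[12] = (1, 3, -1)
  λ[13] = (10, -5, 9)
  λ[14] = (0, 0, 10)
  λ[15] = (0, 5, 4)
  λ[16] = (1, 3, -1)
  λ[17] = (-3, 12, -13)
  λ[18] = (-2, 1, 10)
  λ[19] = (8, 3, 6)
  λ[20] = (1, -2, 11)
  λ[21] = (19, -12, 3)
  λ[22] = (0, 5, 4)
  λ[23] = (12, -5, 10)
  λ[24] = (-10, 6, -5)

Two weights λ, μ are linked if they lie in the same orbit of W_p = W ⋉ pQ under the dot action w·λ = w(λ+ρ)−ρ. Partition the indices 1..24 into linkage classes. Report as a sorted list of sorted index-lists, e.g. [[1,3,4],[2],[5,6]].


C ↔ A_3 under row/col permutation; |W(A_3)| = 24.

W_13-reps of the 24 weights in Ā_13 (same 3-coord order as C):

  [1] (3, 4, 2) · [2] (9, 2, 1) · [3] (1, 6, 5) · [4] (9, 2, 1) · [5] (0, 0, 3) · [6] (3, 4, 2) · [7] (3, 4, 2) · [8] (0, 0, 3) · [9] (1, 6, 5) · [10] (1, 1, 11) · [11] (1, 6, 5) · [12] (2, 4, 0) · [13] (3, 4, 2) · [14] (1, 1, 11) · [15] (1, 6, 5) · [16] (2, 4, 0) · [17] (1, 1, 11) · [18] (1, 1, 11) · [19] (2, 4, 0) · [20] (1, 1, 11) · [21] (2, 4, 0) · [22] (1, 6, 5) · [23] (2, 4, 0) · [24] (3, 4, 2)

The 24 indices split into 6 linkage classes (same alcove rep ⇔ same W_13-dot-orbit):

[[1, 6, 7, 13, 24], [2, 4], [3, 9, 11, 15, 22], [5, 8], [10, 14, 17, 18, 20], [12, 16, 19, 21, 23]]


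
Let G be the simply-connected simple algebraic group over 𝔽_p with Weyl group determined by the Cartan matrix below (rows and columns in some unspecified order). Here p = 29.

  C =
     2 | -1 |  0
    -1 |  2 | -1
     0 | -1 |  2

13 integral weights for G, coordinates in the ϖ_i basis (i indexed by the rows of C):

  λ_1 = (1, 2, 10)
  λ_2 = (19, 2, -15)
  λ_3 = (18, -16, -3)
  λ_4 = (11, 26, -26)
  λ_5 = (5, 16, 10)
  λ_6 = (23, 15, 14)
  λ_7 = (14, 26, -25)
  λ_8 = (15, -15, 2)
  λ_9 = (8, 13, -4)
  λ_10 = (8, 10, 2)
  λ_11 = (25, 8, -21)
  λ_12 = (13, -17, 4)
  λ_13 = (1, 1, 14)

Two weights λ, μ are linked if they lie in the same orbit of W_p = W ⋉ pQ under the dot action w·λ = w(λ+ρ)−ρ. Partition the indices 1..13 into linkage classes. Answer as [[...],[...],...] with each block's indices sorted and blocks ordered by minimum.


Cartan matrix: type A_3 (|W|=24); un-permuting the 3 rows.

W_29-reps of the 13 weights in Ā_29 (same 3-coord order as C):

  λ_1 → (2, 3, 11)
  λ_2 → (9, 11, 3)
  λ_3 → (2, 2, 15)
  λ_4 → (2, 2, 15)
  λ_5 → (1, 17, 6)
  λ_6 → (2, 3, 11)
  λ_7 → (2, 3, 11)
  λ_8 → (2, 3, 11)
  λ_9 → (9, 11, 3)
  λ_10 → (9, 11, 3)
  λ_11 → (9, 11, 3)
  λ_12 → (2, 3, 11)
  λ_13 → (2, 2, 15)

Linkage partition of the 13 weights (4 classes, p=29):

[[1, 6, 7, 8, 12], [2, 9, 10, 11], [3, 4, 13], [5]]


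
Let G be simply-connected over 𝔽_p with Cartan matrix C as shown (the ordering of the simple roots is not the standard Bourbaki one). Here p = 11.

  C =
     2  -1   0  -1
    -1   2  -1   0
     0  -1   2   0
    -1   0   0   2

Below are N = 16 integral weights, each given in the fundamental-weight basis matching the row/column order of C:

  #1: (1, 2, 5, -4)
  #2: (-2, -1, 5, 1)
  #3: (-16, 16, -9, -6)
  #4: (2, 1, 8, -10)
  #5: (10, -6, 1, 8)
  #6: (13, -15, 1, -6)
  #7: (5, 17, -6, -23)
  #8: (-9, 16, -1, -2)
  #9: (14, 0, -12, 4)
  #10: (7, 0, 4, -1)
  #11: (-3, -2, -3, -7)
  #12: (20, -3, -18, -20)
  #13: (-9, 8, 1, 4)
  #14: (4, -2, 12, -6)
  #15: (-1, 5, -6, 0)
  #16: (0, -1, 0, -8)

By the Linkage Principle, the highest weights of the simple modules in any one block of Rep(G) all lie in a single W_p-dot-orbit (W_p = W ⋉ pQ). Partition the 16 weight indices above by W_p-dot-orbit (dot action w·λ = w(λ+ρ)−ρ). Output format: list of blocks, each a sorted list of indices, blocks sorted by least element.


A_4 Cartan matrix, 4 simple roots permuted; ρ=(1,1,1,1).

Each λ_j+ρ reduced to Ā_11; 4-tuples below use C's row order:

    1: (1, 2, 6, 2)
    2: (0, 1, 5, 1)
    3: (2, 4, 2, 0)
    4: (2, 4, 2, 0)
    5: (2, 4, 2, 0)
    6: (1, 2, 6, 2)
    7: (2, 4, 2, 0)
    8: (1, 2, 6, 2)
    9: (0, 1, 5, 1)
    10: (5, 1, 2, 3)
    11: (1, 2, 6, 2)
    12: (1, 2, 6, 2)
    13: (5, 1, 2, 3)
    14: (0, 1, 5, 1)
    15: (0, 1, 5, 1)
    16: (0, 1, 5, 1)

Partition of {1..16} into 4 W_11-dot-orbits:

[[1, 6, 8, 11, 12], [2, 9, 14, 15, 16], [3, 4, 5, 7], [10, 13]]


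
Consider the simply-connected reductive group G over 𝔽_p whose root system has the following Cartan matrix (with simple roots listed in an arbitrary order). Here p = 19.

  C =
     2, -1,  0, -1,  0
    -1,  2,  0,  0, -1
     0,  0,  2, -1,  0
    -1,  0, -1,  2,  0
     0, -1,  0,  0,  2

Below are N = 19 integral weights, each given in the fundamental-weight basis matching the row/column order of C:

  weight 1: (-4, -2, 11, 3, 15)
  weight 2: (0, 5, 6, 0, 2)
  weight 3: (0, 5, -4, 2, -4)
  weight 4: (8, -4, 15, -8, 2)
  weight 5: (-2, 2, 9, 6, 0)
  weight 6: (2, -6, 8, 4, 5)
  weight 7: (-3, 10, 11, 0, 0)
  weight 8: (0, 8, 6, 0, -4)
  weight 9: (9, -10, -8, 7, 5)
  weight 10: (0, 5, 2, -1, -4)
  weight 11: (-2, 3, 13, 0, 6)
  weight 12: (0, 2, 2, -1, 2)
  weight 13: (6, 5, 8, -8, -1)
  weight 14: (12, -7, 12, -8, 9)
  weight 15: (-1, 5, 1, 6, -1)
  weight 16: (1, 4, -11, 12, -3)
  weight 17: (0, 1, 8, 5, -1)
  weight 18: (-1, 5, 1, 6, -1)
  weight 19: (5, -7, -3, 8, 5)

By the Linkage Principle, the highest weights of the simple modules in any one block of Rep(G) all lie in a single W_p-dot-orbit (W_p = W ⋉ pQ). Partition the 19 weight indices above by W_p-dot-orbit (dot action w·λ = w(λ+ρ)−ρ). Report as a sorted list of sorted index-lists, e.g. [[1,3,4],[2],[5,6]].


Root system A_5: the 5×5 matrix C matches after relabeling.

Folding the 19 weights λ_j+ρ into Ā_19 (reps in the given 5-coord order):

    λ_1+ρ ↦ (1, 3, 3, 0, 3)
    λ_2+ρ ↦ (1, 6, 7, 1, 3)
    λ_3+ρ ↦ (1, 3, 3, 0, 3)
    λ_4+ρ ↦ (1, 2, 9, 6, 0)
    λ_5+ρ ↦ (1, 2, 9, 6, 0)
    λ_6+ρ ↦ (2, 3, 9, 3, 1)
    λ_7+ρ ↦ (1, 6, 7, 1, 3)
    λ_8+ρ ↦ (1, 6, 7, 1, 3)
    λ_9+ρ ↦ (1, 6, 7, 1, 3)
    λ_10+ρ ↦ (1, 3, 3, 0, 3)
    λ_11+ρ ↦ (1, 3, 8, 0, 1)
    λ_12+ρ ↦ (1, 3, 3, 0, 3)
    λ_13+ρ ↦ (0, 6, 2, 7, 0)
    λ_14+ρ ↦ (0, 6, 2, 7, 0)
    λ_15+ρ ↦ (0, 6, 2, 7, 0)
    λ_16+ρ ↦ (2, 3, 9, 3, 1)
    λ_17+ρ ↦ (1, 2, 9, 6, 0)
    λ_18+ρ ↦ (0, 6, 2, 7, 0)
    λ_19+ρ ↦ (0, 6, 2, 7, 0)

The 19 indices split into 6 linkage classes (same alcove rep ⇔ same W_19-dot-orbit):

[[1, 3, 10, 12], [2, 7, 8, 9], [4, 5, 17], [6, 16], [11], [13, 14, 15, 18, 19]]
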